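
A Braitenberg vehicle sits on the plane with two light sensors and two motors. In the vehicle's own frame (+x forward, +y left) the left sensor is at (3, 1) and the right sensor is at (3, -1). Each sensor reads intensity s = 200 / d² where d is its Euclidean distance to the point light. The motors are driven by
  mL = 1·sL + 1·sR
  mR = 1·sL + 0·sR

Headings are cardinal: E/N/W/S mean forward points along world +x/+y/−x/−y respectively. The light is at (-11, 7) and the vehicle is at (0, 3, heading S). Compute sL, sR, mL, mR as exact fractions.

200/193 200/149 68400/28757 200/193

left sensor world pos  = (1, 0); dL² = 193
right sensor world pos = (-1, 0); dR² = 149
sL = 200/193 = 200/193
sR = 200/149 = 200/149
mL = 1·sL + 1·sR = 68400/28757
mR = 1·sL + 0·sR = 200/193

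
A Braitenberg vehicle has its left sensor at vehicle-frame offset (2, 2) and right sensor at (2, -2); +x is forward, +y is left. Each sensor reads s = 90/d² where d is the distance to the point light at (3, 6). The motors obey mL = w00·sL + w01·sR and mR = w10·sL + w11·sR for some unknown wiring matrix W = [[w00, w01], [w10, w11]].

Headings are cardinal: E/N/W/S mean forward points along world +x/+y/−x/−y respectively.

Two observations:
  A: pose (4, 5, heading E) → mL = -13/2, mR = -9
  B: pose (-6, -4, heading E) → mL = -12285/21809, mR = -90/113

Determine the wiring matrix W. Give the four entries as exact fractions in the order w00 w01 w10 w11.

obs A: pose=(4,5,E) → sL=9, sR=5, mL=-13/2, mR=-9
obs B: pose=(-6,-4,E) → sL=90/113, sR=90/193, mL=-12285/21809, mR=-90/113
sensor matrix S = [[9, 5], [90/113, 90/193]]; det S = 4680/21809
solve [mL_A; mL_B] = S·[w00; w01] and [mR_A; mR_B] = S·[w10; w11]:
  w00 = -1, w01 = 1/2, w10 = -1, w11 = 0

-1 1/2 -1 0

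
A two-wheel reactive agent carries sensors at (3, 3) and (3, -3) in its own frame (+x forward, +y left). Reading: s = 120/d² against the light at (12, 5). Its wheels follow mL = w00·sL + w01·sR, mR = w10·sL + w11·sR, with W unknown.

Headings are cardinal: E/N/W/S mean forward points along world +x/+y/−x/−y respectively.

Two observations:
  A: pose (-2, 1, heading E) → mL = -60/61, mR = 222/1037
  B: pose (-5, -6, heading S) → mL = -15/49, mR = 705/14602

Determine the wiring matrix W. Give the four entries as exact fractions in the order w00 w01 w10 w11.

-1 0 -1/2 1

obs A: pose=(-2,1,E) → sL=60/61, sR=12/17, mL=-60/61, mR=222/1037
obs B: pose=(-5,-6,S) → sL=15/49, sR=30/149, mL=-15/49, mR=705/14602
sensor matrix S = [[60/61, 12/17], [15/49, 30/149]]; det S = -136620/7571137
solve [mL_A; mL_B] = S·[w00; w01] and [mR_A; mR_B] = S·[w10; w11]:
  w00 = -1, w01 = 0, w10 = -1/2, w11 = 1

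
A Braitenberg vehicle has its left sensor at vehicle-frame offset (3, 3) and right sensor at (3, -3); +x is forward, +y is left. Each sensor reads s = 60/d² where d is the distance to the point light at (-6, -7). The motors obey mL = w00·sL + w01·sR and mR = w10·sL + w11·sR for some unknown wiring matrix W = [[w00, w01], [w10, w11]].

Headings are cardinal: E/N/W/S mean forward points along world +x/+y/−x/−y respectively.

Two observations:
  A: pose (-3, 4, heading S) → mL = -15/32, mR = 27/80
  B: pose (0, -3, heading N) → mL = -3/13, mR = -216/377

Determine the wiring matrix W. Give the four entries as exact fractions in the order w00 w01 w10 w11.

obs A: pose=(-3,4,S) → sL=3/5, sR=15/16, mL=-15/32, mR=27/80
obs B: pose=(0,-3,N) → sL=30/29, sR=6/13, mL=-3/13, mR=-216/377
sensor matrix S = [[3/5, 15/16], [30/29, 6/13]]; det S = -10449/15080
solve [mL_A; mL_B] = S·[w00; w01] and [mR_A; mR_B] = S·[w10; w11]:
  w00 = 0, w01 = -1/2, w10 = -1, w11 = 1

0 -1/2 -1 1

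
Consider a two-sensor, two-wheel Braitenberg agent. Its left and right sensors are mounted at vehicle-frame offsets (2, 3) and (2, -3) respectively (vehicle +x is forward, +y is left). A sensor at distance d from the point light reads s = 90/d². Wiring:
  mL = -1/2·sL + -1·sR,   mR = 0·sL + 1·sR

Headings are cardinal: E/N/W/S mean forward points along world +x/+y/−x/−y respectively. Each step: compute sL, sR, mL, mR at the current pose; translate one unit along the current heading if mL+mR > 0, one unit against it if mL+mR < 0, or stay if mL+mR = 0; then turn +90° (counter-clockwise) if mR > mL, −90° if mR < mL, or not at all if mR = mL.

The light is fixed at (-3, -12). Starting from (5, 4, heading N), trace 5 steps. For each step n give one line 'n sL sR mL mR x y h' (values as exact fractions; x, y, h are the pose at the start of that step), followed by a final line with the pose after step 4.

0 90/349 18/89 -10287/31061 18/89 5 4 N
1 1/2 1/4 -1/2 1/4 5 3 W
2 90/313 18/41 -7479/12833 18/41 6 3 S
3 45/241 9/29 -5643/13978 9/29 6 4 E
4 90/349 18/89 -10287/31061 18/89 5 4 N
final 5 3 W

n=0: pose=(5,4,N); sL=90/349, sR=18/89; mL=-10287/31061, mR=18/89; mL+mR=-45/349 → advance -1; mR−mL=16569/31061 → turn +1·90°
n=1: pose=(5,3,W); sL=1/2, sR=1/4; mL=-1/2, mR=1/4; mL+mR=-1/4 → advance -1; mR−mL=3/4 → turn +1·90°
n=2: pose=(6,3,S); sL=90/313, sR=18/41; mL=-7479/12833, mR=18/41; mL+mR=-45/313 → advance -1; mR−mL=13113/12833 → turn +1·90°
n=3: pose=(6,4,E); sL=45/241, sR=9/29; mL=-5643/13978, mR=9/29; mL+mR=-45/482 → advance -1; mR−mL=9981/13978 → turn +1·90°
n=4: pose=(5,4,N); sL=90/349, sR=18/89; mL=-10287/31061, mR=18/89; mL+mR=-45/349 → advance -1; mR−mL=16569/31061 → turn +1·90°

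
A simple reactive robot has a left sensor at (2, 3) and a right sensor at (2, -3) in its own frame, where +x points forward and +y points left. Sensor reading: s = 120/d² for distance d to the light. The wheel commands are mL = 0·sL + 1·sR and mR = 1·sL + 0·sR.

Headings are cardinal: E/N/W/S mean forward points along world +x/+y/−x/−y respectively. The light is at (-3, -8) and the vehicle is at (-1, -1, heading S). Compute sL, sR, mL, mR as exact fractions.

left sensor world pos  = (2, -3); dL² = 50
right sensor world pos = (-4, -3); dR² = 26
sL = 120/50 = 12/5
sR = 120/26 = 60/13
mL = 0·sL + 1·sR = 60/13
mR = 1·sL + 0·sR = 12/5

12/5 60/13 60/13 12/5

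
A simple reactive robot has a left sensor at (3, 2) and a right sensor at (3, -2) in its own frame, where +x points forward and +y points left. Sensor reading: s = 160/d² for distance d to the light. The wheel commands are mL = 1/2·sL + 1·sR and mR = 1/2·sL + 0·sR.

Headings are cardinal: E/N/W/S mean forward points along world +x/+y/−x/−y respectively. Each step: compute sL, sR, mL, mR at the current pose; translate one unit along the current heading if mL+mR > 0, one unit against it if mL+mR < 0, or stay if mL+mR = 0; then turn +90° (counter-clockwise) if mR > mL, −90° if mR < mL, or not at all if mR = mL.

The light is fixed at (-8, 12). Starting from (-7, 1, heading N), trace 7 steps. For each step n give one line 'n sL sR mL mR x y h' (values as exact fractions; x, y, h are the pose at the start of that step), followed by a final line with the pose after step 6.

n=0: pose=(-7,1,N); sL=32/13, sR=160/73; mL=3248/949, mR=16/13; mL+mR=4416/949 → advance +1; mR−mL=-160/73 → turn -1·90°
n=1: pose=(-7,2,E); sL=2, sR=1; mL=2, mR=1; mL+mR=3 → advance +1; mR−mL=-1 → turn -1·90°
n=2: pose=(-6,2,S); sL=32/37, sR=160/169; mL=8624/6253, mR=16/37; mL+mR=11328/6253 → advance +1; mR−mL=-160/169 → turn -1·90°
n=3: pose=(-6,1,W); sL=16/17, sR=80/41; mL=1688/697, mR=8/17; mL+mR=2016/697 → advance +1; mR−mL=-80/41 → turn -1·90°
n=4: pose=(-7,1,N); sL=32/13, sR=160/73; mL=3248/949, mR=16/13; mL+mR=4416/949 → advance +1; mR−mL=-160/73 → turn -1·90°
n=5: pose=(-7,2,E); sL=2, sR=1; mL=2, mR=1; mL+mR=3 → advance +1; mR−mL=-1 → turn -1·90°
n=6: pose=(-6,2,S); sL=32/37, sR=160/169; mL=8624/6253, mR=16/37; mL+mR=11328/6253 → advance +1; mR−mL=-160/169 → turn -1·90°

0 32/13 160/73 3248/949 16/13 -7 1 N
1 2 1 2 1 -7 2 E
2 32/37 160/169 8624/6253 16/37 -6 2 S
3 16/17 80/41 1688/697 8/17 -6 1 W
4 32/13 160/73 3248/949 16/13 -7 1 N
5 2 1 2 1 -7 2 E
6 32/37 160/169 8624/6253 16/37 -6 2 S
final -6 1 W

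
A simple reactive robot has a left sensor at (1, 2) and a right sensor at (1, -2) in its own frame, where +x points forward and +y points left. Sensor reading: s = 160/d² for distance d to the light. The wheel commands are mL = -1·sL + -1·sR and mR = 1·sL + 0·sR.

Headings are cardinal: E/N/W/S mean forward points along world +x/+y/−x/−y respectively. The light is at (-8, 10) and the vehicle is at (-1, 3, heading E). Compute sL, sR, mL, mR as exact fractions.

left sensor world pos  = (0, 5); dL² = 89
right sensor world pos = (0, 1); dR² = 145
sL = 160/89 = 160/89
sR = 160/145 = 32/29
mL = -1·sL + -1·sR = -7488/2581
mR = 1·sL + 0·sR = 160/89

160/89 32/29 -7488/2581 160/89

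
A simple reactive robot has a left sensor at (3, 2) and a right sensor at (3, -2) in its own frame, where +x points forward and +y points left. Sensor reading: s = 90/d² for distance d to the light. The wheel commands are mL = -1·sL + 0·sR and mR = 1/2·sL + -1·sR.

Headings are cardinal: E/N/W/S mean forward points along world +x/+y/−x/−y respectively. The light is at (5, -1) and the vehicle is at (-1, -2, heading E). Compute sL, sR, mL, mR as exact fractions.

left sensor world pos  = (2, 0); dL² = 10
right sensor world pos = (2, -4); dR² = 18
sL = 90/10 = 9
sR = 90/18 = 5
mL = -1·sL + 0·sR = -9
mR = 1/2·sL + -1·sR = -1/2

9 5 -9 -1/2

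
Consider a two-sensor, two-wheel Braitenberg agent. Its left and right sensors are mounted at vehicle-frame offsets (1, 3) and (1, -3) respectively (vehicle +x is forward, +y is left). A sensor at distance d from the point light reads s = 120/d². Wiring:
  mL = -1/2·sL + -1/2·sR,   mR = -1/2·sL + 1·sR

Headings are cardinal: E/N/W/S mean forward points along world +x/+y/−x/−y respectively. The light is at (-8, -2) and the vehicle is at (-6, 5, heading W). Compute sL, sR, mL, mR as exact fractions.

120/17 120/101 -7080/1717 -4020/1717

left sensor world pos  = (-7, 2); dL² = 17
right sensor world pos = (-7, 8); dR² = 101
sL = 120/17 = 120/17
sR = 120/101 = 120/101
mL = -1/2·sL + -1/2·sR = -7080/1717
mR = -1/2·sL + 1·sR = -4020/1717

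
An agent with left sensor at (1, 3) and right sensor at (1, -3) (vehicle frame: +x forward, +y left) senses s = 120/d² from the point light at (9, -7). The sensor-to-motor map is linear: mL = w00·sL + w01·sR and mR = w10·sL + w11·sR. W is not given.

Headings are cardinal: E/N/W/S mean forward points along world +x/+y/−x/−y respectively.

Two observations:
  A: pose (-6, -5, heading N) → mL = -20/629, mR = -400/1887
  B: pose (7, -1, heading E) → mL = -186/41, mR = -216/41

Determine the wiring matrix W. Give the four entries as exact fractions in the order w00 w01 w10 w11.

obs A: pose=(-6,-5,N) → sL=40/111, sR=40/51, mL=-20/629, mR=-400/1887
obs B: pose=(7,-1,E) → sL=60/41, sR=12, mL=-186/41, mR=-216/41
sensor matrix S = [[40/111, 40/51], [60/41, 12]]; det S = 81920/25789
solve [mL_A; mL_B] = S·[w00; w01] and [mR_A; mR_B] = S·[w10; w11]:
  w00 = 1, w01 = -1/2, w10 = 1/2, w11 = -1/2

1 -1/2 1/2 -1/2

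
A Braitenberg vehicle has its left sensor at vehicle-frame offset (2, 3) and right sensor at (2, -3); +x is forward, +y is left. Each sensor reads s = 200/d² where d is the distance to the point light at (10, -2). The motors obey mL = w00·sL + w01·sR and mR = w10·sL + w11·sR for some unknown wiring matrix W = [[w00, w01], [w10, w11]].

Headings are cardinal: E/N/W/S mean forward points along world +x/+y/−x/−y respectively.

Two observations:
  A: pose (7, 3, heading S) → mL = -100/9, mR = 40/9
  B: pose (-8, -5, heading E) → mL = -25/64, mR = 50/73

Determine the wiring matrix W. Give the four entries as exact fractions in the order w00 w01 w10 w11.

obs A: pose=(7,3,S) → sL=200/9, sR=40/9, mL=-100/9, mR=40/9
obs B: pose=(-8,-5,E) → sL=25/32, sR=50/73, mL=-25/64, mR=50/73
sensor matrix S = [[200/9, 40/9], [25/32, 50/73]]; det S = 30875/2628
solve [mL_A; mL_B] = S·[w00; w01] and [mR_A; mR_B] = S·[w10; w11]:
  w00 = -1/2, w01 = 0, w10 = 0, w11 = 1

-1/2 0 0 1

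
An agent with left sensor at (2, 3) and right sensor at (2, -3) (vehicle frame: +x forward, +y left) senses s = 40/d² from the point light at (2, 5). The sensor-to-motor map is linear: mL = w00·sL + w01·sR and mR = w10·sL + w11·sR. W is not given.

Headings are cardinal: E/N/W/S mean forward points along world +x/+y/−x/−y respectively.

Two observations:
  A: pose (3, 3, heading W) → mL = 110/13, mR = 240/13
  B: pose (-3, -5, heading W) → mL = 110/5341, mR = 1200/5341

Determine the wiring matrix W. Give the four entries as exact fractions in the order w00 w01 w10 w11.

obs A: pose=(3,3,W) → sL=20/13, sR=20, mL=110/13, mR=240/13
obs B: pose=(-3,-5,W) → sL=20/109, sR=20/49, mL=110/5341, mR=1200/5341
sensor matrix S = [[20/13, 20], [20/109, 20/49]]; det S = -211200/69433
solve [mL_A; mL_B] = S·[w00; w01] and [mR_A; mR_B] = S·[w10; w11]:
  w00 = -1, w01 = 1/2, w10 = -1, w11 = 1

-1 1/2 -1 1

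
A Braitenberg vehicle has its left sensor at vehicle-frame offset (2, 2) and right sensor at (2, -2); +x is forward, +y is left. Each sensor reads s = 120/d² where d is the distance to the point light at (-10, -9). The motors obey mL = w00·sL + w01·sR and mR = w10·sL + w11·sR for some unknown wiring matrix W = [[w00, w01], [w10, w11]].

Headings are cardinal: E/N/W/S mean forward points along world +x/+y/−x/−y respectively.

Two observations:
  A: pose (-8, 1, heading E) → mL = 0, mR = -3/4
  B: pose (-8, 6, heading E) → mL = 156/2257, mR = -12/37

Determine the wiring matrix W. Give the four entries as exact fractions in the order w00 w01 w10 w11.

1 -1/2 0 -1/2

obs A: pose=(-8,1,E) → sL=3/4, sR=3/2, mL=0, mR=-3/4
obs B: pose=(-8,6,E) → sL=24/61, sR=24/37, mL=156/2257, mR=-12/37
sensor matrix S = [[3/4, 3/2], [24/61, 24/37]]; det S = -234/2257
solve [mL_A; mL_B] = S·[w00; w01] and [mR_A; mR_B] = S·[w10; w11]:
  w00 = 1, w01 = -1/2, w10 = 0, w11 = -1/2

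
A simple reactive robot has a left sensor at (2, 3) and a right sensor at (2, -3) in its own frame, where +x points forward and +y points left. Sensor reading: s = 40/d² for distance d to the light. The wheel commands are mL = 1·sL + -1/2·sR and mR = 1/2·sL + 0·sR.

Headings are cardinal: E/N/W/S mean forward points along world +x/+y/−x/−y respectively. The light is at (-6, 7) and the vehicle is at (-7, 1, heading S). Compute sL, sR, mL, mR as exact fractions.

left sensor world pos  = (-4, -1); dL² = 68
right sensor world pos = (-10, -1); dR² = 80
sL = 40/68 = 10/17
sR = 40/80 = 1/2
mL = 1·sL + -1/2·sR = 23/68
mR = 1/2·sL + 0·sR = 5/17

10/17 1/2 23/68 5/17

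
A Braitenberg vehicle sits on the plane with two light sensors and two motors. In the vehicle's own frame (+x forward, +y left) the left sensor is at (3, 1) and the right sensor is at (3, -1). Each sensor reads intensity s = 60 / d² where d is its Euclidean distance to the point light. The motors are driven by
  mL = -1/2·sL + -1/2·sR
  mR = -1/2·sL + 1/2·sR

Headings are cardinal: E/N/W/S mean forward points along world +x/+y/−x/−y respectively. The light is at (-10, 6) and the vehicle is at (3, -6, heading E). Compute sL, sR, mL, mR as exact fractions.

left sensor world pos  = (6, -5); dL² = 377
right sensor world pos = (6, -7); dR² = 425
sL = 60/377 = 60/377
sR = 60/425 = 12/85
mL = -1/2·sL + -1/2·sR = -4812/32045
mR = -1/2·sL + 1/2·sR = -288/32045

60/377 12/85 -4812/32045 -288/32045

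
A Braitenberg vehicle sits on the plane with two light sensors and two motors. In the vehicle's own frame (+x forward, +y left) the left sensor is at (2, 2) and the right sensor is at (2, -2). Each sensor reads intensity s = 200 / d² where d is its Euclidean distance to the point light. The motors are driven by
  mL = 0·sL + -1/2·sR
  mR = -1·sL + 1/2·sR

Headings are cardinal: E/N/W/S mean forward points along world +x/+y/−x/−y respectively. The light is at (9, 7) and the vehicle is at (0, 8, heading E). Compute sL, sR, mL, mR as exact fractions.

left sensor world pos  = (2, 10); dL² = 58
right sensor world pos = (2, 6); dR² = 50
sL = 200/58 = 100/29
sR = 200/50 = 4
mL = 0·sL + -1/2·sR = -2
mR = -1·sL + 1/2·sR = -42/29

100/29 4 -2 -42/29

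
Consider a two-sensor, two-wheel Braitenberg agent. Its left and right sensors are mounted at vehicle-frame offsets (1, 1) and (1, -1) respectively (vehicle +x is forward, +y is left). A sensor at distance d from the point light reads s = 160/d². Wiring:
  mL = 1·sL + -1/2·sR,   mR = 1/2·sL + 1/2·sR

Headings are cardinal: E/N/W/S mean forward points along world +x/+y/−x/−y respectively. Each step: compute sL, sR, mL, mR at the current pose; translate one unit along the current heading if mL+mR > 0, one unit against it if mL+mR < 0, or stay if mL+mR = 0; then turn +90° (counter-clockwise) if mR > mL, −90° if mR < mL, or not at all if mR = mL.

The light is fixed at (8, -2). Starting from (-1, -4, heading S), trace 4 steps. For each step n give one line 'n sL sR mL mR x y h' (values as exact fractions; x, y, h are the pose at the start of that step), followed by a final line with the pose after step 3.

0 160/73 160/109 11600/7957 14560/7957 -1 -4 S
1 40/17 2 23/17 37/17 -1 -5 E
2 32/17 160/53 336/901 2208/901 0 -5 N
3 16/9 80/41 296/369 688/369 0 -4 W
final -1 -4 S

n=0: pose=(-1,-4,S); sL=160/73, sR=160/109; mL=11600/7957, mR=14560/7957; mL+mR=240/73 → advance +1; mR−mL=2960/7957 → turn +1·90°
n=1: pose=(-1,-5,E); sL=40/17, sR=2; mL=23/17, mR=37/17; mL+mR=60/17 → advance +1; mR−mL=14/17 → turn +1·90°
n=2: pose=(0,-5,N); sL=32/17, sR=160/53; mL=336/901, mR=2208/901; mL+mR=48/17 → advance +1; mR−mL=1872/901 → turn +1·90°
n=3: pose=(0,-4,W); sL=16/9, sR=80/41; mL=296/369, mR=688/369; mL+mR=8/3 → advance +1; mR−mL=392/369 → turn +1·90°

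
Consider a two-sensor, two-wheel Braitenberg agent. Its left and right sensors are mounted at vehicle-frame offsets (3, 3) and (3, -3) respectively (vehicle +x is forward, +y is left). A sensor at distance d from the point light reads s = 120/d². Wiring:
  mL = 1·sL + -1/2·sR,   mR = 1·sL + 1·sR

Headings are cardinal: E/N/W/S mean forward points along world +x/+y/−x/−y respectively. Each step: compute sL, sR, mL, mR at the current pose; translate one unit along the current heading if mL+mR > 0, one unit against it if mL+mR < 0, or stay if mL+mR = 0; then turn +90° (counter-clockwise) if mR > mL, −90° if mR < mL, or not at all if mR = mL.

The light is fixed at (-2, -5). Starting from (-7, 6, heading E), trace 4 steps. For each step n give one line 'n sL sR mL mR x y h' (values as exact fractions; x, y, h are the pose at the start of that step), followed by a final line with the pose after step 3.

0 3/5 30/17 -24/85 201/85 -7 6 E
1 24/49 120/197 1788/9653 10608/9653 -6 6 N
2 12/13 60/137 1254/1781 2424/1781 -6 7 W
3 24/17 24/29 492/493 1104/493 -7 7 S
final -7 6 E

n=0: pose=(-7,6,E); sL=3/5, sR=30/17; mL=-24/85, mR=201/85; mL+mR=177/85 → advance +1; mR−mL=45/17 → turn +1·90°
n=1: pose=(-6,6,N); sL=24/49, sR=120/197; mL=1788/9653, mR=10608/9653; mL+mR=12396/9653 → advance +1; mR−mL=180/197 → turn +1·90°
n=2: pose=(-6,7,W); sL=12/13, sR=60/137; mL=1254/1781, mR=2424/1781; mL+mR=3678/1781 → advance +1; mR−mL=90/137 → turn +1·90°
n=3: pose=(-7,7,S); sL=24/17, sR=24/29; mL=492/493, mR=1104/493; mL+mR=1596/493 → advance +1; mR−mL=36/29 → turn +1·90°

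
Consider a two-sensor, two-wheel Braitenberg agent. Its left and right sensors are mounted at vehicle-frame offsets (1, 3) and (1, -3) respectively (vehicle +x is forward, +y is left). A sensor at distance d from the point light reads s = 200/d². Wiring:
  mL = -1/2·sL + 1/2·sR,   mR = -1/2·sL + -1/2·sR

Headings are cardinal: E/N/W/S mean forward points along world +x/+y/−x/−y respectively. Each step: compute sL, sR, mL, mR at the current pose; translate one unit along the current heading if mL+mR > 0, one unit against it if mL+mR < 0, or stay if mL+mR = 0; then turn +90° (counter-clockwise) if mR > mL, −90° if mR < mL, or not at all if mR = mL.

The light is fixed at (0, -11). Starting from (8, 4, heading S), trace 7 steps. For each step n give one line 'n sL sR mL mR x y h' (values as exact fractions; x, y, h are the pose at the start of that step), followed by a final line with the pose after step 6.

n=0: pose=(8,4,S); sL=200/317, sR=200/221; mL=9600/70057, mR=-53800/70057; mL+mR=-200/317 → advance -1; mR−mL=-200/221 → turn -1·90°
n=1: pose=(8,5,W); sL=100/109, sR=20/41; mL=-960/4469, mR=-3140/4469; mL+mR=-100/109 → advance -1; mR−mL=-20/41 → turn -1·90°
n=2: pose=(9,5,N); sL=8/13, sR=200/433; mL=-432/5629, mR=-3032/5629; mL+mR=-8/13 → advance -1; mR−mL=-200/433 → turn -1·90°
n=3: pose=(9,4,E); sL=25/53, sR=50/61; mL=1125/6466, mR=-4175/6466; mL+mR=-25/53 → advance -1; mR−mL=-50/61 → turn -1·90°
n=4: pose=(8,4,S); sL=200/317, sR=200/221; mL=9600/70057, mR=-53800/70057; mL+mR=-200/317 → advance -1; mR−mL=-200/221 → turn -1·90°
n=5: pose=(8,5,W); sL=100/109, sR=20/41; mL=-960/4469, mR=-3140/4469; mL+mR=-100/109 → advance -1; mR−mL=-20/41 → turn -1·90°
n=6: pose=(9,5,N); sL=8/13, sR=200/433; mL=-432/5629, mR=-3032/5629; mL+mR=-8/13 → advance -1; mR−mL=-200/433 → turn -1·90°

0 200/317 200/221 9600/70057 -53800/70057 8 4 S
1 100/109 20/41 -960/4469 -3140/4469 8 5 W
2 8/13 200/433 -432/5629 -3032/5629 9 5 N
3 25/53 50/61 1125/6466 -4175/6466 9 4 E
4 200/317 200/221 9600/70057 -53800/70057 8 4 S
5 100/109 20/41 -960/4469 -3140/4469 8 5 W
6 8/13 200/433 -432/5629 -3032/5629 9 5 N
final 9 4 E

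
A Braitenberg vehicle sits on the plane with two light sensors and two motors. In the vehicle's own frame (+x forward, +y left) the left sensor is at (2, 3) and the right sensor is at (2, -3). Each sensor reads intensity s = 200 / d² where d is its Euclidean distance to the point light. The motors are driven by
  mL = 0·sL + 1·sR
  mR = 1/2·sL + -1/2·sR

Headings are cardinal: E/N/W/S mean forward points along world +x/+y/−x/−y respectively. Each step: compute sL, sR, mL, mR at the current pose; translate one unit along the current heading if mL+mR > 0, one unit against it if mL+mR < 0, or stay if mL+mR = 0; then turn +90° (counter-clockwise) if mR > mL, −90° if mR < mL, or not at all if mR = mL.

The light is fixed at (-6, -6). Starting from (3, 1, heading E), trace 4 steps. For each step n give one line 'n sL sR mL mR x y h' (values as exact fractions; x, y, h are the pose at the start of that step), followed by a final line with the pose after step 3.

n=0: pose=(3,1,E); sL=200/221, sR=200/137; mL=200/137, mR=-8400/30277; mL+mR=35800/30277 → advance +1; mR−mL=-52600/30277 → turn -1·90°
n=1: pose=(4,1,S); sL=100/97, sR=100/37; mL=100/37, mR=-3000/3589; mL+mR=6700/3589 → advance +1; mR−mL=-12700/3589 → turn -1·90°
n=2: pose=(4,0,W); sL=200/73, sR=40/29; mL=40/29, mR=1440/2117; mL+mR=4360/2117 → advance +1; mR−mL=-1480/2117 → turn -1·90°
n=3: pose=(3,0,N); sL=2, sR=25/26; mL=25/26, mR=27/52; mL+mR=77/52 → advance +1; mR−mL=-23/52 → turn -1·90°

0 200/221 200/137 200/137 -8400/30277 3 1 E
1 100/97 100/37 100/37 -3000/3589 4 1 S
2 200/73 40/29 40/29 1440/2117 4 0 W
3 2 25/26 25/26 27/52 3 0 N
final 3 1 E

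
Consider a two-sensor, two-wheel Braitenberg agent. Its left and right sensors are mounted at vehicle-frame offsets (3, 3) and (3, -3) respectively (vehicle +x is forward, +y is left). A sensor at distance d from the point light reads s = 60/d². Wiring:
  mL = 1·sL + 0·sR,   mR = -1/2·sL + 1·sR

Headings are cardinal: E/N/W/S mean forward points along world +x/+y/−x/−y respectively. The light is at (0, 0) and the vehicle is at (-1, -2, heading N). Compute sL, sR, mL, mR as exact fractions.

60/17 12 60/17 174/17

left sensor world pos  = (-4, 1); dL² = 17
right sensor world pos = (2, 1); dR² = 5
sL = 60/17 = 60/17
sR = 60/5 = 12
mL = 1·sL + 0·sR = 60/17
mR = -1/2·sL + 1·sR = 174/17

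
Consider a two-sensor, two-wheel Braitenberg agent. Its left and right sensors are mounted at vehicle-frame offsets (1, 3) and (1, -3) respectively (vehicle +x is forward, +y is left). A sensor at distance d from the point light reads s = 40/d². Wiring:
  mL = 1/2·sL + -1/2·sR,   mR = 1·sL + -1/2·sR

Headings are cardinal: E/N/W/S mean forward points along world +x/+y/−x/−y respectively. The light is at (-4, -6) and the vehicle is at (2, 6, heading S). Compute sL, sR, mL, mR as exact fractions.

20/101 4/13 -72/1313 58/1313

left sensor world pos  = (5, 5); dL² = 202
right sensor world pos = (-1, 5); dR² = 130
sL = 40/202 = 20/101
sR = 40/130 = 4/13
mL = 1/2·sL + -1/2·sR = -72/1313
mR = 1·sL + -1/2·sR = 58/1313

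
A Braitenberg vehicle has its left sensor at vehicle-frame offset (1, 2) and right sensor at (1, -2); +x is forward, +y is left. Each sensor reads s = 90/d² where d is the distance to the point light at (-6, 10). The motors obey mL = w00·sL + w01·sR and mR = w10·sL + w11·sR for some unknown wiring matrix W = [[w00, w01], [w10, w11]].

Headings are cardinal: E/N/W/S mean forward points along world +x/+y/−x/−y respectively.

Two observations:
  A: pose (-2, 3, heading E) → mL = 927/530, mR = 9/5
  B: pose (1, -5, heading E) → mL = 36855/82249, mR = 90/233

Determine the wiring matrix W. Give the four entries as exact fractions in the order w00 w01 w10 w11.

1/2 1 1 0

obs A: pose=(-2,3,E) → sL=9/5, sR=45/53, mL=927/530, mR=9/5
obs B: pose=(1,-5,E) → sL=90/233, sR=90/353, mL=36855/82249, mR=90/233
sensor matrix S = [[9/5, 45/53], [90/233, 90/353]]; det S = 570888/4359197
solve [mL_A; mL_B] = S·[w00; w01] and [mR_A; mR_B] = S·[w10; w11]:
  w00 = 1/2, w01 = 1, w10 = 1, w11 = 0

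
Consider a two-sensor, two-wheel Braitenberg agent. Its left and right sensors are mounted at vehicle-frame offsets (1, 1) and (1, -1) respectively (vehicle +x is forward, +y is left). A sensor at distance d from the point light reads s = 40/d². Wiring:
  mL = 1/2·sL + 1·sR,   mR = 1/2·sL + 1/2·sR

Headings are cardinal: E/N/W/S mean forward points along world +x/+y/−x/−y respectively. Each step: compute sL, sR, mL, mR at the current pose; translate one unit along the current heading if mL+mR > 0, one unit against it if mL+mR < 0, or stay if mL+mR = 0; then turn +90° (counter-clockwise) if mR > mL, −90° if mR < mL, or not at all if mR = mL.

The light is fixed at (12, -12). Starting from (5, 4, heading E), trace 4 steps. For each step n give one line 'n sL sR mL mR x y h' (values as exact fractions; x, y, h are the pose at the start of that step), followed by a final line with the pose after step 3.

n=0: pose=(5,4,E); sL=8/65, sR=40/261; mL=3644/16965, mR=2344/16965; mL+mR=1996/5655 → advance +1; mR−mL=-20/261 → turn -1·90°
n=1: pose=(6,4,S); sL=4/25, sR=20/137; mL=774/3425, mR=524/3425; mL+mR=1298/3425 → advance +1; mR−mL=-10/137 → turn -1·90°
n=2: pose=(6,3,W); sL=8/49, sR=8/61; mL=636/2989, mR=440/2989; mL+mR=1076/2989 → advance +1; mR−mL=-4/61 → turn -1·90°
n=3: pose=(5,3,N); sL=1/8, sR=10/73; mL=233/1168, mR=153/1168; mL+mR=193/584 → advance +1; mR−mL=-5/73 → turn -1·90°

0 8/65 40/261 3644/16965 2344/16965 5 4 E
1 4/25 20/137 774/3425 524/3425 6 4 S
2 8/49 8/61 636/2989 440/2989 6 3 W
3 1/8 10/73 233/1168 153/1168 5 3 N
final 5 4 E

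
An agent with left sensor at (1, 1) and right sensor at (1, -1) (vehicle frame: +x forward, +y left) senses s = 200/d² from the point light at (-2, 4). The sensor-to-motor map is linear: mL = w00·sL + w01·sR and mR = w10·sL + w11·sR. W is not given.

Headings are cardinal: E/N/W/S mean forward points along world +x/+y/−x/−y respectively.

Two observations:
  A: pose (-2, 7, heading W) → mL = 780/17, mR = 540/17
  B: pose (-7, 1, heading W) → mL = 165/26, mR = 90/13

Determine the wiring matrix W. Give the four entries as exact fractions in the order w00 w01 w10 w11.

1 1/2 1/2 1

obs A: pose=(-2,7,W) → sL=40, sR=200/17, mL=780/17, mR=540/17
obs B: pose=(-7,1,W) → sL=50/13, sR=5, mL=165/26, mR=90/13
sensor matrix S = [[40, 200/17], [50/13, 5]]; det S = 34200/221
solve [mL_A; mL_B] = S·[w00; w01] and [mR_A; mR_B] = S·[w10; w11]:
  w00 = 1, w01 = 1/2, w10 = 1/2, w11 = 1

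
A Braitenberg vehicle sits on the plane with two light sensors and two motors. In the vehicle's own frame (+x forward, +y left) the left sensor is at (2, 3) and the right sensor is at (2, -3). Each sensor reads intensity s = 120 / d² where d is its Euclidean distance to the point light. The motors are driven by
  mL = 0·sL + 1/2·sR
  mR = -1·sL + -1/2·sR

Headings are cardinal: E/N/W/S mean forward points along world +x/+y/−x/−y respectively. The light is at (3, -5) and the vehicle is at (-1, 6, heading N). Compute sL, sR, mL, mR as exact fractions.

60/109 12/17 6/17 -1674/1853

left sensor world pos  = (-4, 8); dL² = 218
right sensor world pos = (2, 8); dR² = 170
sL = 120/218 = 60/109
sR = 120/170 = 12/17
mL = 0·sL + 1/2·sR = 6/17
mR = -1·sL + -1/2·sR = -1674/1853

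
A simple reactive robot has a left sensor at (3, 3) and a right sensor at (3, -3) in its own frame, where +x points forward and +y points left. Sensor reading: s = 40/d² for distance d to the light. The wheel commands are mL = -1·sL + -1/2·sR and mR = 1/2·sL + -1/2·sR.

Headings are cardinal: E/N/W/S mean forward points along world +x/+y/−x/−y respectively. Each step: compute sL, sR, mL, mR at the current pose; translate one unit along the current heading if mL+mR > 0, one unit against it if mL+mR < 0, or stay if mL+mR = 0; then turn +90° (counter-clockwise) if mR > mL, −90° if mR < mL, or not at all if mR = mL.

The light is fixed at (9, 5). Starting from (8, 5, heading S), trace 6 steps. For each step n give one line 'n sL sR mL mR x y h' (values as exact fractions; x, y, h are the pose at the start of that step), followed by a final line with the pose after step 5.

0 40/13 8/5 -252/65 48/65 8 5 S
1 2 5 -9/2 -3/2 8 6 E
2 40/41 40/17 -1500/697 -480/697 7 6 N
3 20/17 20/17 -30/17 0 7 5 W
4 40/13 8/5 -252/65 48/65 8 5 S
5 2 5 -9/2 -3/2 8 6 E
final 7 6 N

n=0: pose=(8,5,S); sL=40/13, sR=8/5; mL=-252/65, mR=48/65; mL+mR=-204/65 → advance -1; mR−mL=60/13 → turn +1·90°
n=1: pose=(8,6,E); sL=2, sR=5; mL=-9/2, mR=-3/2; mL+mR=-6 → advance -1; mR−mL=3 → turn +1·90°
n=2: pose=(7,6,N); sL=40/41, sR=40/17; mL=-1500/697, mR=-480/697; mL+mR=-1980/697 → advance -1; mR−mL=60/41 → turn +1·90°
n=3: pose=(7,5,W); sL=20/17, sR=20/17; mL=-30/17, mR=0; mL+mR=-30/17 → advance -1; mR−mL=30/17 → turn +1·90°
n=4: pose=(8,5,S); sL=40/13, sR=8/5; mL=-252/65, mR=48/65; mL+mR=-204/65 → advance -1; mR−mL=60/13 → turn +1·90°
n=5: pose=(8,6,E); sL=2, sR=5; mL=-9/2, mR=-3/2; mL+mR=-6 → advance -1; mR−mL=3 → turn +1·90°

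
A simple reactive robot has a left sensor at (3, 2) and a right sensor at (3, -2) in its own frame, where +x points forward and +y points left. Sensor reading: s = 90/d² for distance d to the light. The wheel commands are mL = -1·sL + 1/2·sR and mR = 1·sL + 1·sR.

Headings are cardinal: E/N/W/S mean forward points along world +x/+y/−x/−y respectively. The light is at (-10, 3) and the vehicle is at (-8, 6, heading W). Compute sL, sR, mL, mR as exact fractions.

45 45/13 -1125/26 630/13

left sensor world pos  = (-11, 4); dL² = 2
right sensor world pos = (-11, 8); dR² = 26
sL = 90/2 = 45
sR = 90/26 = 45/13
mL = -1·sL + 1/2·sR = -1125/26
mR = 1·sL + 1·sR = 630/13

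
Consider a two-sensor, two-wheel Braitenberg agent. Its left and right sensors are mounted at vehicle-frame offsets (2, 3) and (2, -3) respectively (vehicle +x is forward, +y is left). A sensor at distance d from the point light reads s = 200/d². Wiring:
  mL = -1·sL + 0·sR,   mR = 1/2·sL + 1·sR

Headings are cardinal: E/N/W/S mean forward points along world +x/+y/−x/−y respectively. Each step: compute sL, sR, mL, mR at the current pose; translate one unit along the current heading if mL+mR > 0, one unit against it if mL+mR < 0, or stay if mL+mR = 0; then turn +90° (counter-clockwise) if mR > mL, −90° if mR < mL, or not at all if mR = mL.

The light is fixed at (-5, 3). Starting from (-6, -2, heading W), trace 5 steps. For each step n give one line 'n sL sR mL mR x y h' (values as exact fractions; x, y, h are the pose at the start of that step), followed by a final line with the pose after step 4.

0 200/73 200/13 -200/73 15900/949 -6 -2 W
1 4 100/37 -4 174/37 -7 -2 S
2 200/9 200/81 -200/9 1100/81 -7 -3 E
3 50/13 25/2 -50/13 375/26 -8 -3 N
4 200/89 200/29 -200/89 20700/2581 -8 -2 W
final -9 -2 S

n=0: pose=(-6,-2,W); sL=200/73, sR=200/13; mL=-200/73, mR=15900/949; mL+mR=13300/949 → advance +1; mR−mL=18500/949 → turn +1·90°
n=1: pose=(-7,-2,S); sL=4, sR=100/37; mL=-4, mR=174/37; mL+mR=26/37 → advance +1; mR−mL=322/37 → turn +1·90°
n=2: pose=(-7,-3,E); sL=200/9, sR=200/81; mL=-200/9, mR=1100/81; mL+mR=-700/81 → advance -1; mR−mL=2900/81 → turn +1·90°
n=3: pose=(-8,-3,N); sL=50/13, sR=25/2; mL=-50/13, mR=375/26; mL+mR=275/26 → advance +1; mR−mL=475/26 → turn +1·90°
n=4: pose=(-8,-2,W); sL=200/89, sR=200/29; mL=-200/89, mR=20700/2581; mL+mR=14900/2581 → advance +1; mR−mL=26500/2581 → turn +1·90°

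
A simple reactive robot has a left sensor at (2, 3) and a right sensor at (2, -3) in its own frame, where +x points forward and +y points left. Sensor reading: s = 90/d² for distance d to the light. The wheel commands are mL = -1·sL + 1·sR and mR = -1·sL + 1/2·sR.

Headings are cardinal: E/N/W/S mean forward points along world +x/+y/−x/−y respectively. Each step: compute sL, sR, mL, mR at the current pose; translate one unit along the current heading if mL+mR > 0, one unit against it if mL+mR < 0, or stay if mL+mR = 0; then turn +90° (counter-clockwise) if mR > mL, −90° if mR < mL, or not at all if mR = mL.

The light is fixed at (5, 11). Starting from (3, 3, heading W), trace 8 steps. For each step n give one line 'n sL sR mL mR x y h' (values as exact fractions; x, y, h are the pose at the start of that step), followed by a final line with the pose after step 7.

0 90/137 90/41 8640/5617 2475/5617 3 3 W
1 5/4 5/2 5/4 0 2 3 N
2 90/17 90/101 -7560/1717 -8325/1717 2 4 E
3 45/41 9/13 -216/533 -801/1066 1 4 S
4 10/13 2 16/13 3/13 1 5 W
5 9/8 9/2 27/8 9/8 0 5 N
6 90/13 90/73 -5400/949 -5985/949 0 6 E
7 45/29 9/13 -324/377 -909/754 -1 6 S
final -1 7 W

n=0: pose=(3,3,W); sL=90/137, sR=90/41; mL=8640/5617, mR=2475/5617; mL+mR=11115/5617 → advance +1; mR−mL=-45/41 → turn -1·90°
n=1: pose=(2,3,N); sL=5/4, sR=5/2; mL=5/4, mR=0; mL+mR=5/4 → advance +1; mR−mL=-5/4 → turn -1·90°
n=2: pose=(2,4,E); sL=90/17, sR=90/101; mL=-7560/1717, mR=-8325/1717; mL+mR=-15885/1717 → advance -1; mR−mL=-45/101 → turn -1·90°
n=3: pose=(1,4,S); sL=45/41, sR=9/13; mL=-216/533, mR=-801/1066; mL+mR=-1233/1066 → advance -1; mR−mL=-9/26 → turn -1·90°
n=4: pose=(1,5,W); sL=10/13, sR=2; mL=16/13, mR=3/13; mL+mR=19/13 → advance +1; mR−mL=-1 → turn -1·90°
n=5: pose=(0,5,N); sL=9/8, sR=9/2; mL=27/8, mR=9/8; mL+mR=9/2 → advance +1; mR−mL=-9/4 → turn -1·90°
n=6: pose=(0,6,E); sL=90/13, sR=90/73; mL=-5400/949, mR=-5985/949; mL+mR=-11385/949 → advance -1; mR−mL=-45/73 → turn -1·90°
n=7: pose=(-1,6,S); sL=45/29, sR=9/13; mL=-324/377, mR=-909/754; mL+mR=-1557/754 → advance -1; mR−mL=-9/26 → turn -1·90°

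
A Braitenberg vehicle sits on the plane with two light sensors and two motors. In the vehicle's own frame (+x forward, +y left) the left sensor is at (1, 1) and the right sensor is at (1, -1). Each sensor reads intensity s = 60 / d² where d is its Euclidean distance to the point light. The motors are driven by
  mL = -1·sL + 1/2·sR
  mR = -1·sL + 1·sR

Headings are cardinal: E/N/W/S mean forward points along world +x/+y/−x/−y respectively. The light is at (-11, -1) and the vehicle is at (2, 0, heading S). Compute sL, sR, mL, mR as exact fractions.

left sensor world pos  = (3, -1); dL² = 196
right sensor world pos = (1, -1); dR² = 144
sL = 60/196 = 15/49
sR = 60/144 = 5/12
mL = -1·sL + 1/2·sR = -115/1176
mR = -1·sL + 1·sR = 65/588

15/49 5/12 -115/1176 65/588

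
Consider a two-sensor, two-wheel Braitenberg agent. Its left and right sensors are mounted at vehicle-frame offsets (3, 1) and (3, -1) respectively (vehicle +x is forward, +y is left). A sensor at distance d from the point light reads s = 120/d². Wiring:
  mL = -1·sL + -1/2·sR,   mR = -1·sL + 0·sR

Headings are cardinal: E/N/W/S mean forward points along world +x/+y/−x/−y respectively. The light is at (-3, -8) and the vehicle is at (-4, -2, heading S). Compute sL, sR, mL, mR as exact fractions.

40/3 120/13 -700/39 -40/3

left sensor world pos  = (-3, -5); dL² = 9
right sensor world pos = (-5, -5); dR² = 13
sL = 120/9 = 40/3
sR = 120/13 = 120/13
mL = -1·sL + -1/2·sR = -700/39
mR = -1·sL + 0·sR = -40/3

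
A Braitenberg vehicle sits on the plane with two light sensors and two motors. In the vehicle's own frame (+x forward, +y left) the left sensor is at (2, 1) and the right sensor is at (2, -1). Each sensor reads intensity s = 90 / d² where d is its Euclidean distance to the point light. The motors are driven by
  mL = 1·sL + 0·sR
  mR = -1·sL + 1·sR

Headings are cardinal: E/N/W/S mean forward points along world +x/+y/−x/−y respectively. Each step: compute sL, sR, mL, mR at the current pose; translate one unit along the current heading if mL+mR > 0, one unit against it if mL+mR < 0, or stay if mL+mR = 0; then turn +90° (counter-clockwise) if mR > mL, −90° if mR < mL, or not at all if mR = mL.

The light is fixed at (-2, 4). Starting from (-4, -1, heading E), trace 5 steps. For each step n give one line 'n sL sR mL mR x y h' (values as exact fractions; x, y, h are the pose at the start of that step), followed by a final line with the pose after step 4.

n=0: pose=(-4,-1,E); sL=45/8, sR=5/2; mL=45/8, mR=-25/8; mL+mR=5/2 → advance +1; mR−mL=-35/4 → turn -1·90°
n=1: pose=(-3,-1,S); sL=90/49, sR=90/53; mL=90/49, mR=-360/2597; mL+mR=90/53 → advance +1; mR−mL=-5130/2597 → turn -1·90°
n=2: pose=(-3,-2,W); sL=45/29, sR=45/17; mL=45/29, mR=540/493; mL+mR=45/17 → advance +1; mR−mL=-225/493 → turn -1·90°
n=3: pose=(-4,-2,N); sL=18/5, sR=90/17; mL=18/5, mR=144/85; mL+mR=90/17 → advance +1; mR−mL=-162/85 → turn -1·90°
n=4: pose=(-4,-1,E); sL=45/8, sR=5/2; mL=45/8, mR=-25/8; mL+mR=5/2 → advance +1; mR−mL=-35/4 → turn -1·90°

0 45/8 5/2 45/8 -25/8 -4 -1 E
1 90/49 90/53 90/49 -360/2597 -3 -1 S
2 45/29 45/17 45/29 540/493 -3 -2 W
3 18/5 90/17 18/5 144/85 -4 -2 N
4 45/8 5/2 45/8 -25/8 -4 -1 E
final -3 -1 S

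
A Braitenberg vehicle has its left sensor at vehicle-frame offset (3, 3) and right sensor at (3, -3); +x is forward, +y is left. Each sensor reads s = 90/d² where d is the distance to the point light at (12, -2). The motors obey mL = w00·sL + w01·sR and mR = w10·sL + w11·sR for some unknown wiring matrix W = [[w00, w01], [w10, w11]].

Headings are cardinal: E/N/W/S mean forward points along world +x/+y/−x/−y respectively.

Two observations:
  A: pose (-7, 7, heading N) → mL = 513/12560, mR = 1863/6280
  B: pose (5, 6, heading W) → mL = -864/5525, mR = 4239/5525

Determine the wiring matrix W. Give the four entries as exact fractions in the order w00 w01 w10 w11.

obs A: pose=(-7,7,N) → sL=45/314, sR=9/40, mL=513/12560, mR=1863/6280
obs B: pose=(5,6,W) → sL=18/25, sR=90/221, mL=-864/5525, mR=4239/5525
sensor matrix S = [[45/314, 9/40], [18/25, 90/221]]; det S = -1797957/17348500
solve [mL_A; mL_B] = S·[w00; w01] and [mR_A; mR_B] = S·[w10; w11]:
  w00 = -1/2, w01 = 1/2, w10 = 1/2, w11 = 1

-1/2 1/2 1/2 1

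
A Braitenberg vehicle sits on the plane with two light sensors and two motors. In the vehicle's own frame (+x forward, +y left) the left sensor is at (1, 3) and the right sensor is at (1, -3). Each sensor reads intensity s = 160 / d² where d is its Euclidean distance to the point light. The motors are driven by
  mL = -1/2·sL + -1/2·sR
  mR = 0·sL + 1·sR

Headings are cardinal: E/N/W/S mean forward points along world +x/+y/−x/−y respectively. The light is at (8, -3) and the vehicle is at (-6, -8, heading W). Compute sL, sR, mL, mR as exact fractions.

left sensor world pos  = (-7, -11); dL² = 289
right sensor world pos = (-7, -5); dR² = 229
sL = 160/289 = 160/289
sR = 160/229 = 160/229
mL = -1/2·sL + -1/2·sR = -41440/66181
mR = 0·sL + 1·sR = 160/229

160/289 160/229 -41440/66181 160/229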